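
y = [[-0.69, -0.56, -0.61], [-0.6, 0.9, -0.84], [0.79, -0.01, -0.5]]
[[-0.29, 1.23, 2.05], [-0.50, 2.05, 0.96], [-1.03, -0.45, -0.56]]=y @ [[-0.61, -1.23, -1.38], [0.07, 0.47, -0.82], [1.1, -1.06, -1.04]]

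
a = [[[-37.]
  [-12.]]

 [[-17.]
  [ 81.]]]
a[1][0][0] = -17.0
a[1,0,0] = -17.0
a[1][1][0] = 81.0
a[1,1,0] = 81.0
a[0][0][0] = -37.0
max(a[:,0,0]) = -17.0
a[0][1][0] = -12.0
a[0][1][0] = -12.0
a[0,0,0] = -37.0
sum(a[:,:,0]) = 15.0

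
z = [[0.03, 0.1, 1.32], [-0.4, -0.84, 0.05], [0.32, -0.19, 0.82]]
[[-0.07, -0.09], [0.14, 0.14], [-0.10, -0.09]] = z @ [[-0.25,-0.18], [-0.05,-0.09], [-0.04,-0.06]]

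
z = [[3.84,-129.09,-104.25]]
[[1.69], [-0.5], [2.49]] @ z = [[6.49, -218.16, -176.18], [-1.92, 64.54, 52.12], [9.56, -321.43, -259.58]]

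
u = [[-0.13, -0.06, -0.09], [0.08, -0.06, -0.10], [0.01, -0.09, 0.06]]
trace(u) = -0.13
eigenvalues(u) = [(-0.12+0.08j), (-0.12-0.08j), (0.12+0j)]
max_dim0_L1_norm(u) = 0.25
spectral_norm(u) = 0.17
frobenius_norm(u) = 0.25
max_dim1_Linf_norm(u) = 0.13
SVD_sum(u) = [[-0.11, -0.06, -0.11], [-0.02, -0.02, -0.03], [0.01, 0.0, 0.01]] + [[-0.02,0.01,0.02], [0.10,-0.05,-0.07], [0.01,-0.00,-0.0]] + [[-0.0, -0.01, 0.00], [0.00, 0.00, -0.00], [-0.0, -0.09, 0.06]]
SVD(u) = [[-0.97,0.23,0.08], [-0.23,-0.97,-0.05], [0.07,-0.06,1.0]] @ diag([0.17092478125435345, 0.13964805810491196, 0.1080885702592024]) @ [[0.63,0.38,0.67], [-0.77,0.36,0.52], [-0.04,-0.85,0.53]]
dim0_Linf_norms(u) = [0.13, 0.09, 0.1]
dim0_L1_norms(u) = [0.22, 0.21, 0.25]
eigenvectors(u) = [[0.74+0.00j, (0.74-0j), (-0.17+0j)], [(-0.12-0.6j), -0.12+0.60j, (-0.54+0j)], [(0.03-0.28j), (0.03+0.28j), (0.82+0j)]]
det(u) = 0.00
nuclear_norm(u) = 0.42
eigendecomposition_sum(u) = [[(-0.07+0.03j),(-0.03-0.06j),-0.04-0.03j], [(0.04+0.05j),-0.04+0.04j,-0.02+0.03j], [(0.01+0.03j),-0.02+0.01j,-0.01+0.01j]] + [[-0.07-0.03j, -0.03+0.06j, (-0.04+0.03j)], [0.04-0.05j, (-0.04-0.04j), (-0.02-0.03j)], [(0.01-0.03j), -0.02-0.01j, (-0.01-0.01j)]] + [[0.00-0.00j, (0.01+0j), -0.02-0.00j],[0.01-0.00j, 0.03+0.00j, (-0.06-0j)],[(-0.01+0j), -0.04-0.00j, 0.09+0.00j]]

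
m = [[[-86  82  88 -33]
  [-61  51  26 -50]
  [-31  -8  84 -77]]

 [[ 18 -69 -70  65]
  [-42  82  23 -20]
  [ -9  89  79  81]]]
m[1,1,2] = 23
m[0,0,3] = -33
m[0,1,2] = 26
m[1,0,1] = -69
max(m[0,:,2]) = 88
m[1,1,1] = 82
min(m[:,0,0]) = -86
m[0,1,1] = 51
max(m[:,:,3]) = 81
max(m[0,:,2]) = 88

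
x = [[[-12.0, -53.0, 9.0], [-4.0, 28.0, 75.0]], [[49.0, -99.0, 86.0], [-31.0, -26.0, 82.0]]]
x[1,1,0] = -31.0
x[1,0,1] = -99.0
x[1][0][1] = -99.0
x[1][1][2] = 82.0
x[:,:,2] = [[9.0, 75.0], [86.0, 82.0]]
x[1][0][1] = -99.0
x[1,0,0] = 49.0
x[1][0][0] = 49.0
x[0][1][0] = -4.0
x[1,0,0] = 49.0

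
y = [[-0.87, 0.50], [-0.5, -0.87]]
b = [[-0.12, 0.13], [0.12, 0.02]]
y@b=[[0.16,-0.1], [-0.04,-0.08]]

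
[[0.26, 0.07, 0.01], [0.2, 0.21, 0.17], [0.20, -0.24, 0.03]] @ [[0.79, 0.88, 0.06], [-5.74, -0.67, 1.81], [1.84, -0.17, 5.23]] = [[-0.18, 0.18, 0.19], [-0.73, 0.01, 1.28], [1.59, 0.33, -0.27]]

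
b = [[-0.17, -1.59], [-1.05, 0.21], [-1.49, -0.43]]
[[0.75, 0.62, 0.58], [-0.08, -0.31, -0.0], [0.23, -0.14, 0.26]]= b@[[-0.02,0.21,-0.07], [-0.47,-0.41,-0.36]]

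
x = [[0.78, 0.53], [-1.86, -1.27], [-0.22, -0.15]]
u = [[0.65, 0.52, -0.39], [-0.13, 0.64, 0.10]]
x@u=[[0.44,  0.74,  -0.25], [-1.04,  -1.78,  0.6], [-0.12,  -0.21,  0.07]]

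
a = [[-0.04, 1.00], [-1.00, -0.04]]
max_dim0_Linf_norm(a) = 1.0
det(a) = 1.00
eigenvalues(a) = [(-0.04+1j), (-0.04-1j)]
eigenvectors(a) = [[(0.71+0j), 0.71-0.00j],[0.71j, 0.00-0.71j]]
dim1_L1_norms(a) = [1.04, 1.04]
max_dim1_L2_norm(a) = 1.0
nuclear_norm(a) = 2.00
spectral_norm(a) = 1.00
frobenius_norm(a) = 1.42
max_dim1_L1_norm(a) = 1.04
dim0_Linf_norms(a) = [1.0, 1.0]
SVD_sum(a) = [[-0.04, 0.00],  [-1.0, 0.00]] + [[0.00,1.0], [0.00,-0.04]]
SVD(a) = [[-0.04, -1.0], [-1.0, 0.04]] @ diag([1.0007996802557444, 1.0007996802557442]) @ [[1.0, 0.00], [-0.0, -1.00]]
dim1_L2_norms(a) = [1.0, 1.0]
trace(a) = -0.08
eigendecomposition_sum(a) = [[(-0.02+0.5j),  (0.5+0.02j)], [(-0.5-0.02j),  -0.02+0.50j]] + [[(-0.02-0.5j), (0.5-0.02j)],[(-0.5+0.02j), (-0.02-0.5j)]]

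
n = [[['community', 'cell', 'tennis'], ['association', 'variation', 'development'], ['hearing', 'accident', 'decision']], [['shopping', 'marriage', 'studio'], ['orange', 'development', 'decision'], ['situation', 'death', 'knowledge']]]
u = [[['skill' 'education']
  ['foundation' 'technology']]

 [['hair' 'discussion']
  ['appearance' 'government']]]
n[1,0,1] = 'marriage'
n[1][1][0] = 'orange'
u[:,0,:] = [['skill', 'education'], ['hair', 'discussion']]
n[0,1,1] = 'variation'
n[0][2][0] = 'hearing'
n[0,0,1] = 'cell'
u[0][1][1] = 'technology'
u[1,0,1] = 'discussion'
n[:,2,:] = [['hearing', 'accident', 'decision'], ['situation', 'death', 'knowledge']]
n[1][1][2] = 'decision'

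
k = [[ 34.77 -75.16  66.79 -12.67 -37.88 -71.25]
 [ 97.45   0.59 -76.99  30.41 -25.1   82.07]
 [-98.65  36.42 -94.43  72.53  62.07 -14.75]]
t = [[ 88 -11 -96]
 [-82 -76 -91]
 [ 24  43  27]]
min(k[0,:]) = -75.16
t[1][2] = -91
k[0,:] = [34.77, -75.16, 66.79, -12.67, -37.88, -71.25]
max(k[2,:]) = 72.53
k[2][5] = -14.75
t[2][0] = 24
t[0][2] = -96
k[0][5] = -71.25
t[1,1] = -76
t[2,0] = 24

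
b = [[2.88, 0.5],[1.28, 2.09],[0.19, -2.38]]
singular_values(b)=[3.71, 2.54]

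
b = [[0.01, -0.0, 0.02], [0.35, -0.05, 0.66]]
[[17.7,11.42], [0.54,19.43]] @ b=[[4.17, -0.57, 7.89], [6.81, -0.97, 12.83]]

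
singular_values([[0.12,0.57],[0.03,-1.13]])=[1.27, 0.12]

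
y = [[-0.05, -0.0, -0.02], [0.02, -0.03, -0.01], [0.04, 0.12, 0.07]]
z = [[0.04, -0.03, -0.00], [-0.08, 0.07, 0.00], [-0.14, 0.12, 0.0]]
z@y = [[-0.0, 0.0, -0.00], [0.01, -0.0, 0.00], [0.01, -0.00, 0.00]]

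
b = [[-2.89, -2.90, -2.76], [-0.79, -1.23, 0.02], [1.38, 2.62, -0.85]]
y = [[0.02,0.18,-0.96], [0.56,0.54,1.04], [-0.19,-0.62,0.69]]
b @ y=[[-1.16, -0.38, -2.15], [-0.71, -0.82, -0.51], [1.66, 2.19, 0.81]]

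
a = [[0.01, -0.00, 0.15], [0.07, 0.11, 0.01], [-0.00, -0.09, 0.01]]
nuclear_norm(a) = 0.34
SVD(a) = [[0.61, 0.78, 0.12], [0.7, -0.46, -0.54], [-0.37, 0.41, -0.83]] @ diag([0.15560648834839297, 0.1486159647123793, 0.03999894769228638]) @ [[0.35, 0.71, 0.61], [-0.17, -0.59, 0.79], [-0.92, 0.38, 0.09]]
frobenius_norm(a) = 0.22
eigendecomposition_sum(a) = [[(-0.03-0j), (0.03-0j), (0.05+0j)],  [0.01+0.00j, (-0.01+0j), (-0.02-0j)],  [0.01+0.00j, (-0.01+0j), -0.02-0.00j]] + [[0.02+0.03j, -0.01+0.06j, (0.05+0.02j)], [(0.03-0.02j), 0.06+0.01j, 0.01-0.05j], [-0.01+0.03j, (-0.04+0.03j), 0.02+0.04j]] + [[0.02-0.03j,(-0.01-0.06j),0.05-0.02j], [(0.03+0.02j),(0.06-0.01j),0.01+0.05j], [(-0.01-0.03j),(-0.04-0.03j),0.02-0.04j]]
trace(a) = 0.13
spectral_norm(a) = 0.16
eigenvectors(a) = [[0.85+0.00j, (0.63+0j), (0.63-0j)], [-0.32+0.00j, (-0.07-0.61j), (-0.07+0.61j)], [-0.41+0.00j, 0.36+0.32j, (0.36-0.32j)]]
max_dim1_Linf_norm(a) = 0.15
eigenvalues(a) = [(-0.06+0j), (0.1+0.08j), (0.1-0.08j)]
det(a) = -0.00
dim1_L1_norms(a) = [0.16, 0.19, 0.1]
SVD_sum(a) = [[0.03, 0.07, 0.06], [0.04, 0.08, 0.07], [-0.02, -0.04, -0.04]] + [[-0.02, -0.07, 0.09], [0.01, 0.04, -0.05], [-0.01, -0.04, 0.05]] + [[-0.00, 0.0, 0.00],[0.02, -0.01, -0.0],[0.03, -0.01, -0.0]]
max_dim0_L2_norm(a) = 0.15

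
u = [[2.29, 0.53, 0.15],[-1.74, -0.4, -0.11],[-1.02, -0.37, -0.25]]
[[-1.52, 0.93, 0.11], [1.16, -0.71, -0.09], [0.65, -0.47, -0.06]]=u @ [[-0.62, 0.40, 0.05], [-0.31, -0.06, -0.02], [0.40, 0.32, 0.07]]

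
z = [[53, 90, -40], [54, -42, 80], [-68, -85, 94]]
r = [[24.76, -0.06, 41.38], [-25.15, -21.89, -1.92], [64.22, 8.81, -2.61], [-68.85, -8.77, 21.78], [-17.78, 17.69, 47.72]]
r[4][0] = -17.78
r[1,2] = -1.92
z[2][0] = -68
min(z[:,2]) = -40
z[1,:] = [54, -42, 80]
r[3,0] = -68.85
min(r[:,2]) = -2.61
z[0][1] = 90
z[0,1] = 90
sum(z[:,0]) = 39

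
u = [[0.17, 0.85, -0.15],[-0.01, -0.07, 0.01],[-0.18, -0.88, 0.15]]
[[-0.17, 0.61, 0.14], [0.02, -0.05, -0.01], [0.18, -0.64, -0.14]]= u@[[0.18, 0.35, 0.41], [-0.28, 0.67, -0.03], [-0.22, 0.10, -0.61]]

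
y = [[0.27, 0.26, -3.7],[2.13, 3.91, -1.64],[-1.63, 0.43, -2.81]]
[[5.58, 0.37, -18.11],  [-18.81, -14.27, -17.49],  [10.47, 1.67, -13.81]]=y @[[-3.85, -1.16, -0.27],  [-3.57, -3.19, -2.35],  [-2.04, -0.41, 4.71]]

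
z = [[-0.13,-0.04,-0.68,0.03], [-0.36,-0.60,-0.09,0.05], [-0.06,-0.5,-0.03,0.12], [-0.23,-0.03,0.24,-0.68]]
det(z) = 0.055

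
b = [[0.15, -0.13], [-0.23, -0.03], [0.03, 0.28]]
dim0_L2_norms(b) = [0.28, 0.31]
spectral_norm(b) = 0.31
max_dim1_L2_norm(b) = 0.28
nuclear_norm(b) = 0.59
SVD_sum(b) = [[0.03, -0.15], [-0.00, 0.02], [-0.05, 0.26]] + [[0.12, 0.02],[-0.23, -0.05],[0.08, 0.02]]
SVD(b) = [[-0.50, 0.44], [0.05, -0.84], [0.86, 0.31]] @ diag([0.31152867563054376, 0.27468142321584005]) @ [[-0.2,0.98],  [0.98,0.20]]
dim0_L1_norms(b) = [0.41, 0.44]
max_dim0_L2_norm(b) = 0.31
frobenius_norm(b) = 0.42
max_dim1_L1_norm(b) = 0.31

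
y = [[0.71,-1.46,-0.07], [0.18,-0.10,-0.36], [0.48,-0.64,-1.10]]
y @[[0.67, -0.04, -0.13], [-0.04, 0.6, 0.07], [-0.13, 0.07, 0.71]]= [[0.54, -0.91, -0.24], [0.17, -0.09, -0.29], [0.49, -0.48, -0.89]]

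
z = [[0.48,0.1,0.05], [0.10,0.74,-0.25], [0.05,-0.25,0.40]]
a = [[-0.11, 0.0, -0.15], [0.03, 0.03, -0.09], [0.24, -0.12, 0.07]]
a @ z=[[-0.06, 0.03, -0.07], [0.01, 0.05, -0.04], [0.11, -0.08, 0.07]]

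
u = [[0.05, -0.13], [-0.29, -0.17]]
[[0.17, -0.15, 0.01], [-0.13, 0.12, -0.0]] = u @ [[0.99,-0.91,0.03], [-0.94,0.84,-0.03]]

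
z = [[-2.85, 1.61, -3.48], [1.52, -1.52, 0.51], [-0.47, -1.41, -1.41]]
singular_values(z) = [5.17, 2.23, 0.42]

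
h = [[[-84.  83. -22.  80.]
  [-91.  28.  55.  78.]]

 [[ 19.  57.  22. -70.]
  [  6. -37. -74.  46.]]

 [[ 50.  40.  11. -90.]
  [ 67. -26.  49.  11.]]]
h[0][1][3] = 78.0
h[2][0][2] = 11.0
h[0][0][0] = -84.0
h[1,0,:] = [19.0, 57.0, 22.0, -70.0]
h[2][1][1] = -26.0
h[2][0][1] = 40.0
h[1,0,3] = -70.0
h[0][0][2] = -22.0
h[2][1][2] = 49.0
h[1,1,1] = -37.0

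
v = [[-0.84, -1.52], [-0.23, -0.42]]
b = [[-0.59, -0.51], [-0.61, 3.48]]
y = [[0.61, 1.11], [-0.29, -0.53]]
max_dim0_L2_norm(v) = 1.58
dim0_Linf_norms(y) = [0.61, 1.11]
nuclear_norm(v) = 1.80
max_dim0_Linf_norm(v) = 1.52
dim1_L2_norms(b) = [0.78, 3.53]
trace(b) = 2.89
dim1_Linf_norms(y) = [1.11, 0.53]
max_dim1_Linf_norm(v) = 1.52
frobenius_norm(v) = 1.80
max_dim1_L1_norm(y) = 1.72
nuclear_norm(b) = 4.22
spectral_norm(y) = 1.40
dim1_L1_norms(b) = [1.1, 4.09]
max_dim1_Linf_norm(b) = 3.48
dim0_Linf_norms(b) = [0.61, 3.48]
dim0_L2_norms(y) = [0.68, 1.23]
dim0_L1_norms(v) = [1.07, 1.94]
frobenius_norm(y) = 1.40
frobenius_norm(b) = 3.62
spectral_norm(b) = 3.56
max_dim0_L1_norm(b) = 3.99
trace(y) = 0.08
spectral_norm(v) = 1.80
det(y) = -0.00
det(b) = -2.36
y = b @ v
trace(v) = -1.26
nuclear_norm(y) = 1.40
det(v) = 0.00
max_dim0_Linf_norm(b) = 3.48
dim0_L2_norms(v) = [0.87, 1.58]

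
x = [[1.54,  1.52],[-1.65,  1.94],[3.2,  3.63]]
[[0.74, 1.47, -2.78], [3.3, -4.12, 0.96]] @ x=[[-10.18, -6.11], [14.95, 0.51]]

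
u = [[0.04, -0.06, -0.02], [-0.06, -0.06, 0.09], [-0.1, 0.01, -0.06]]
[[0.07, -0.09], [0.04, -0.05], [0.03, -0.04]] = u @ [[-0.16, 0.2], [-1.1, 1.43], [-0.38, 0.49]]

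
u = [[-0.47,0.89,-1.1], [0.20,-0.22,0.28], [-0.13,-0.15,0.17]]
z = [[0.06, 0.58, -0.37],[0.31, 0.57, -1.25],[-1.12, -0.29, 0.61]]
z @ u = [[0.14, -0.02, 0.03], [0.13, 0.34, -0.39], [0.39, -1.02, 1.25]]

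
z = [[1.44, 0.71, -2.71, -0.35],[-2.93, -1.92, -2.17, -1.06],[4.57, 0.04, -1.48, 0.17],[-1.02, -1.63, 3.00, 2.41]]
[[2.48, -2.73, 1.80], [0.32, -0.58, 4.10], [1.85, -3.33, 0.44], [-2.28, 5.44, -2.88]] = z@[[0.13,-0.62,-0.14], [0.35,-0.05,-0.63], [-0.8,0.49,-0.82], [0.34,1.35,-0.66]]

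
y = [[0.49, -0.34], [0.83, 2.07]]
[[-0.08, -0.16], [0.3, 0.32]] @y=[[-0.17,-0.3],[0.41,0.56]]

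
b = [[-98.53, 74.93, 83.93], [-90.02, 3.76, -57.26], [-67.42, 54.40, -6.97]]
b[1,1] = 3.76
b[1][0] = -90.02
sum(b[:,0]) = -255.97000000000003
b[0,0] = -98.53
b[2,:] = [-67.42, 54.4, -6.97]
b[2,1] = 54.4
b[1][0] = -90.02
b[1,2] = -57.26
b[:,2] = [83.93, -57.26, -6.97]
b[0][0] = -98.53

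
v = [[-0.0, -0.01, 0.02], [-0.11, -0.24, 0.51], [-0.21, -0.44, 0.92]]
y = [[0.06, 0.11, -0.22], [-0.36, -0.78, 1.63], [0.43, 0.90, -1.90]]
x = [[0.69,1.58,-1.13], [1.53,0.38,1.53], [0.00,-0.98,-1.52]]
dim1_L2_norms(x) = [2.06, 2.2, 1.81]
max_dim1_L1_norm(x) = 3.44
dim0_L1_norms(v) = [0.32, 0.69, 1.45]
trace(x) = -0.45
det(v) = 0.00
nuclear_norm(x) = 5.79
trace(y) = -2.62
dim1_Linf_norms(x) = [1.58, 1.53, 1.52]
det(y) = 0.00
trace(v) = 0.68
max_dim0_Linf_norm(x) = 1.58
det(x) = 6.00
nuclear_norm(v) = 1.20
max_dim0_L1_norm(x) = 4.18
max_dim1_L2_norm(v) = 1.04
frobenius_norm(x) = 3.51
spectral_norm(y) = 2.84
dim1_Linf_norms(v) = [0.02, 0.51, 0.92]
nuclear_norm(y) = 2.86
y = x @ v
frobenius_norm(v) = 1.19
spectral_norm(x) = 2.62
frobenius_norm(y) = 2.84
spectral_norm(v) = 1.19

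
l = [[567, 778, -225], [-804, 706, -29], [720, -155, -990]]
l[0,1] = 778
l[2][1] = -155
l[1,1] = 706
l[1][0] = -804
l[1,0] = -804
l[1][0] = -804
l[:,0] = [567, -804, 720]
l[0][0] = 567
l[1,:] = [-804, 706, -29]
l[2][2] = -990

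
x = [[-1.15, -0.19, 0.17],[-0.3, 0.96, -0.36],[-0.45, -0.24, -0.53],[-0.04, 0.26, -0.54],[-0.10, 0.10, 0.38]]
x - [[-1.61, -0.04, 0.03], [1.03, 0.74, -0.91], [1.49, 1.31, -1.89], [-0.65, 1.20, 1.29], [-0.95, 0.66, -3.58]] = [[0.46, -0.15, 0.14],  [-1.33, 0.22, 0.55],  [-1.94, -1.55, 1.36],  [0.61, -0.94, -1.83],  [0.85, -0.56, 3.96]]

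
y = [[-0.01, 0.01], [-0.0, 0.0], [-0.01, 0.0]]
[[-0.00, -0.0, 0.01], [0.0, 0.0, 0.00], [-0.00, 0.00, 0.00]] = y @ [[0.05, -0.09, -0.09], [-0.42, -0.20, 0.47]]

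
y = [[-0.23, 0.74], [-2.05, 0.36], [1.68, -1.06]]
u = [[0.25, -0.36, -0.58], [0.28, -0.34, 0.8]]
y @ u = [[0.15, -0.17, 0.73], [-0.41, 0.62, 1.48], [0.12, -0.24, -1.82]]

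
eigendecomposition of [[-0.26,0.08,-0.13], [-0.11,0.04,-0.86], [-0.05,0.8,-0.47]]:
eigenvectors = [[0.99+0.00j, -0.11+0.03j, (-0.11-0.03j)], [(0.03+0j), (-0.72+0j), (-0.72-0j)], [-0.12+0.00j, (-0.21+0.66j), (-0.21-0.66j)]]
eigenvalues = [(-0.24+0j), (-0.22+0.79j), (-0.22-0.79j)]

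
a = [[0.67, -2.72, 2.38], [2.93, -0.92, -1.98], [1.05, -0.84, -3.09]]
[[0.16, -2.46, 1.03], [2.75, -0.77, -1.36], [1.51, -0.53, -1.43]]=a@[[0.78, -0.05, -0.21], [-0.05, 0.83, -0.07], [-0.21, -0.07, 0.41]]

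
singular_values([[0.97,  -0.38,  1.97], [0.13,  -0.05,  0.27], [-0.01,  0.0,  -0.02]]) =[2.25, 0.0, 0.0]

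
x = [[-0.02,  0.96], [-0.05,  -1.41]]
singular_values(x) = [1.71, 0.04]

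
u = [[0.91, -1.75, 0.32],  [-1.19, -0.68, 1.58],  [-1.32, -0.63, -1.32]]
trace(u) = -1.09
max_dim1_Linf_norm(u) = 1.75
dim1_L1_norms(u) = [2.98, 3.45, 3.27]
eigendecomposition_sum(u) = [[1.32-0.00j, (-0.83+0j), -0.27+0.00j], [(-0.83+0j), (0.52+0j), (0.17+0j)], [(-0.38+0j), (0.23+0j), 0.08+0.00j]] + [[(-0.21+0.25j), (-0.46+0.15j), 0.30+0.53j], [-0.18+0.46j, (-0.6+0.45j), 0.70+0.63j], [-0.47-0.21j, (-0.43-0.65j), -0.70+0.69j]] + [[-0.21-0.25j, (-0.46-0.15j), (0.3-0.53j)], [(-0.18-0.46j), (-0.6-0.45j), (0.7-0.63j)], [(-0.47+0.21j), (-0.43+0.65j), -0.70-0.69j]]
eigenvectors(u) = [[0.82+0.00j,0.11-0.39j,(0.11+0.39j)], [(-0.52+0j),(-0.04-0.63j),-0.04+0.63j], [-0.23+0.00j,(0.66+0j),0.66-0.00j]]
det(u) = 8.07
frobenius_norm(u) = 3.50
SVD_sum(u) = [[0.13, -0.84, 1.10], [0.15, -0.93, 1.23], [-0.07, 0.48, -0.63]] + [[0.54, 0.11, 0.02], [-1.21, -0.25, -0.05], [-1.44, -0.3, -0.06]] + [[0.24, -1.02, -0.81], [-0.12, 0.51, 0.4], [0.19, -0.81, -0.64]]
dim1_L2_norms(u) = [2.0, 2.09, 1.97]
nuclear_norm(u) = 6.04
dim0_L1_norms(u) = [3.42, 3.06, 3.22]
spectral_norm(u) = 2.23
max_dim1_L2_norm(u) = 2.09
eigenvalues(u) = [(1.92+0j), (-1.51+1.39j), (-1.51-1.39j)]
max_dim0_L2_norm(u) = 2.08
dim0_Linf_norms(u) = [1.32, 1.75, 1.58]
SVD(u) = [[0.63, 0.27, -0.73], [0.7, -0.62, 0.36], [-0.35, -0.73, -0.58]] @ diag([2.229330348547677, 2.0006624509196906, 1.8102585325097365]) @ [[0.09, -0.60, 0.79], [0.98, 0.2, 0.04], [-0.18, 0.77, 0.61]]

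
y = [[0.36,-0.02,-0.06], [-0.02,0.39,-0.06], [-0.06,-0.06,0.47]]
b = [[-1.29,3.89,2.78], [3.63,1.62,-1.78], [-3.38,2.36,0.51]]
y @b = [[-0.33,1.23,1.01], [1.64,0.41,-0.78], [-1.73,0.78,0.18]]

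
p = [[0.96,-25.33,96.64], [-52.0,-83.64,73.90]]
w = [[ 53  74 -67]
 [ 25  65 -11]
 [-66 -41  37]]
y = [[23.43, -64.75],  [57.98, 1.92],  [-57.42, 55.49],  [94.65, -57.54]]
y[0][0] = 23.43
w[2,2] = 37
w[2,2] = 37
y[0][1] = -64.75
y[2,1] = 55.49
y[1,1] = 1.92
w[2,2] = 37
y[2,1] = 55.49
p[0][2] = 96.64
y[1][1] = 1.92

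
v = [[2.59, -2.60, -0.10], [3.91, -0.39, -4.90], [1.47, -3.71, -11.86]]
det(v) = -135.55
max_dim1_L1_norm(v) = 17.04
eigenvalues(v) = [(1.73+2.71j), (1.73-2.71j), (-13.11+0j)]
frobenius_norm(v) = 14.47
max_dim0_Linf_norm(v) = 11.86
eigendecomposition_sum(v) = [[1.23+1.14j, (-1.2+0.73j), (0.35-0.34j)], [(1.61-0.92j), 0.38+1.50j, -0.24-0.49j], [-0.22+0.42j, (-0.29-0.27j), (0.12+0.07j)]] + [[(1.23-1.14j),-1.20-0.73j,0.35+0.34j], [(1.61+0.92j),(0.38-1.5j),-0.24+0.49j], [-0.22-0.42j,(-0.29+0.27j),0.12-0.07j]] + [[(0.13-0j), (-0.21-0j), (-0.81+0j)], [0.70-0.00j, -1.14-0.00j, (-4.41+0j)], [(1.91-0j), (-3.14-0j), (-12.1+0j)]]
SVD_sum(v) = [[0.33, -0.39, -1.32],[1.30, -1.55, -5.21],[2.9, -3.44, -11.58]] + [[2.75, -0.68, 0.89], [2.07, -0.52, 0.67], [-1.25, 0.31, -0.40]] + [[-0.49,-1.52,0.33], [0.53,1.67,-0.36], [-0.18,-0.58,0.13]]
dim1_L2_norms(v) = [3.67, 6.28, 12.51]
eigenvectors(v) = [[(-0.2-0.63j), -0.20+0.63j, (0.06+0j)], [-0.73+0.00j, (-0.73-0j), (0.34+0j)], [(0.16-0.1j), 0.16+0.10j, 0.94+0.00j]]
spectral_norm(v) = 13.70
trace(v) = -9.66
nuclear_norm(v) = 20.15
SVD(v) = [[-0.1, 0.75, 0.65], [-0.41, 0.57, -0.72], [-0.91, -0.34, 0.25]] @ diag([13.697622588976742, 3.9518917151529935, 2.5041140712154246]) @ [[-0.23,0.28,0.93], [0.93,-0.23,0.30], [-0.3,-0.93,0.2]]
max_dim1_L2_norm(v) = 12.51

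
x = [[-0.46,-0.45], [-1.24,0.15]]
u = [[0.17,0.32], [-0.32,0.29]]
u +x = [[-0.29, -0.13], [-1.56, 0.44]]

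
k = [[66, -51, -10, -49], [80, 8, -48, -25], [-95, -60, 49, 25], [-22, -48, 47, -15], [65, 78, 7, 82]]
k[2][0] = -95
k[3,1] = -48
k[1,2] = -48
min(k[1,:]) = -48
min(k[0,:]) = -51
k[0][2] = -10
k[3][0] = -22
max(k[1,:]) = 80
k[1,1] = 8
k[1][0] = 80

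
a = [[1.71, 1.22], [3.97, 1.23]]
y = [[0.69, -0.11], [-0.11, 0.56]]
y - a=[[-1.02, -1.33], [-4.08, -0.67]]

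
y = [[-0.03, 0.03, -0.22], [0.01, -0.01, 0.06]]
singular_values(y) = [0.23, 0.0]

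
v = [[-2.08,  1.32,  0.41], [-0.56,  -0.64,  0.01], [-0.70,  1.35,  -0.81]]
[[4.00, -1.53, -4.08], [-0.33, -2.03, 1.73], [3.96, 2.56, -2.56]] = v @ [[-1.20, 1.56, -0.02], [1.54, 1.78, -2.71], [-1.28, -1.54, -1.34]]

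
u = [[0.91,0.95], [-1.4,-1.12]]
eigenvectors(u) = [[-0.56-0.30j, -0.56+0.30j],[(0.77+0j), 0.77-0.00j]]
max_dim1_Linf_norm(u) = 1.4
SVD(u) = [[-0.59, 0.81],  [0.81, 0.59]] @ diag([2.2193215211316284, 0.14004280003625755]) @ [[-0.75,  -0.66], [-0.66,  0.75]]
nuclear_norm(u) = 2.36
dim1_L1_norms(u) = [1.86, 2.52]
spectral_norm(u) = 2.22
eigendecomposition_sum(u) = [[0.45+0.37j, (0.47+0.09j)], [(-0.7-0.13j), (-0.56+0.18j)]] + [[0.46-0.37j, (0.47-0.09j)], [(-0.7+0.13j), (-0.56-0.18j)]]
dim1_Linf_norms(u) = [0.95, 1.4]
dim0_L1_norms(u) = [2.31, 2.07]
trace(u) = -0.21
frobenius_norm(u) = 2.22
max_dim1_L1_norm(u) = 2.52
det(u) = 0.31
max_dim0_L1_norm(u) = 2.31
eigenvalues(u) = [(-0.11+0.55j), (-0.11-0.55j)]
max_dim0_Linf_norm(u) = 1.4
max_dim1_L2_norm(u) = 1.79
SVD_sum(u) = [[0.98,0.87],  [-1.35,-1.18]] + [[-0.07, 0.08], [-0.05, 0.06]]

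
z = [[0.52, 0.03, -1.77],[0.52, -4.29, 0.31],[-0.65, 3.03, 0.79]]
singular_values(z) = [5.32, 2.03, 0.01]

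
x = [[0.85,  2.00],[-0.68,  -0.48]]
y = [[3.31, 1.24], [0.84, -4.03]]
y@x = [[1.97, 6.02], [3.45, 3.61]]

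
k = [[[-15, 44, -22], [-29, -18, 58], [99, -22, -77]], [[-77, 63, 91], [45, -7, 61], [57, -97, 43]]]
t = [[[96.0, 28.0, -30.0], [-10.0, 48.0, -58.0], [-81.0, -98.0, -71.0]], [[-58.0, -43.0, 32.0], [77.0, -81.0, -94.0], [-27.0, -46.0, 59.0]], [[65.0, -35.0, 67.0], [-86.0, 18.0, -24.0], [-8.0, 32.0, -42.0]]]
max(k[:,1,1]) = -7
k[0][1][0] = -29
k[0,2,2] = -77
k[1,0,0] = -77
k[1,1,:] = [45, -7, 61]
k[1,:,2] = [91, 61, 43]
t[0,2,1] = -98.0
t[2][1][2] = -24.0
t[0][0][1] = 28.0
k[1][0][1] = 63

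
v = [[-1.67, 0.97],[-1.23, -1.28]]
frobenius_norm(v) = 2.62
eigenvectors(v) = [[(-0.12+0.65j), -0.12-0.65j], [-0.75+0.00j, -0.75-0.00j]]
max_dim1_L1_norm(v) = 2.64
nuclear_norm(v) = 3.68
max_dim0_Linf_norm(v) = 1.67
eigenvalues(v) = [(-1.48+1.07j), (-1.48-1.07j)]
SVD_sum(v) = [[-1.69, 0.04], [-1.20, 0.03]] + [[0.02,0.93], [-0.03,-1.31]]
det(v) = 3.33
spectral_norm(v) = 2.07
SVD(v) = [[-0.82, -0.58], [-0.58, 0.82]] @ diag([2.0743676263708792, 1.6056459605605604]) @ [[1.00, -0.03], [-0.03, -1.00]]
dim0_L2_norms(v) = [2.07, 1.61]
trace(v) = -2.95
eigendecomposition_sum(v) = [[-0.84+0.40j, 0.48+0.67j], [-0.62-0.84j, (-0.64+0.67j)]] + [[(-0.84-0.4j),  (0.48-0.67j)], [(-0.62+0.84j),  -0.64-0.67j]]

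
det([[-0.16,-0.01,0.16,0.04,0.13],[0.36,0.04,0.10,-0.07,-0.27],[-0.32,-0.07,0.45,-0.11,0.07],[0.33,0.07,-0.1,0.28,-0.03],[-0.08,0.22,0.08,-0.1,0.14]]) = 0.000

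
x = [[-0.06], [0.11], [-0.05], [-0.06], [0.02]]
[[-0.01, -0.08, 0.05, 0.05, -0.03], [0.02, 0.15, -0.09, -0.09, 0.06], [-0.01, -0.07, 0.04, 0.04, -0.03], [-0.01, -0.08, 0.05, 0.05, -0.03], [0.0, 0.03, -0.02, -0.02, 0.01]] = x @ [[0.17, 1.40, -0.82, -0.78, 0.55]]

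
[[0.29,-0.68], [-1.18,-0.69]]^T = [[0.29, -1.18], [-0.68, -0.69]]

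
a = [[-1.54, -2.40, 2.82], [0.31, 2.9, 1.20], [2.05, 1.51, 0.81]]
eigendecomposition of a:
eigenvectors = [[0.88, -0.68, 0.25], [0.05, 0.68, -0.9], [-0.47, -0.29, -0.35]]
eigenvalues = [-3.18, 2.07, 3.28]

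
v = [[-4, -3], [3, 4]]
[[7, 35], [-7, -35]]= v @ [[-1, -5], [-1, -5]]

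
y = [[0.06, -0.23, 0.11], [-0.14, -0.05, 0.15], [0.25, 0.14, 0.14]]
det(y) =-0.016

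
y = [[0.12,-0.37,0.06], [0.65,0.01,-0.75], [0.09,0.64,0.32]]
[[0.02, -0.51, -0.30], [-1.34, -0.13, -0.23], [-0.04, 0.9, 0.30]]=y@ [[-1.15,-0.08,-0.53], [-0.29,1.36,0.62], [0.78,0.12,-0.15]]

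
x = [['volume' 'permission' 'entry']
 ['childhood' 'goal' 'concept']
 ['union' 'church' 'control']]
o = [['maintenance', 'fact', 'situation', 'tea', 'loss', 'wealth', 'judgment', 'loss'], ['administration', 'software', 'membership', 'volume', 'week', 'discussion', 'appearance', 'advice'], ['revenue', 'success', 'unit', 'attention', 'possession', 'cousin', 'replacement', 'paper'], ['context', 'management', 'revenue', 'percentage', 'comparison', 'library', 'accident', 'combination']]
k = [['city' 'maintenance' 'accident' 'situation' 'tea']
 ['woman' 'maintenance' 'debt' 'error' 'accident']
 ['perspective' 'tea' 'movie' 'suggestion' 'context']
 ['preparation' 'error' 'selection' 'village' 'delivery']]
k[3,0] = 'preparation'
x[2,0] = 'union'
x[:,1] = ['permission', 'goal', 'church']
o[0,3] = 'tea'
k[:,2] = ['accident', 'debt', 'movie', 'selection']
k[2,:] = ['perspective', 'tea', 'movie', 'suggestion', 'context']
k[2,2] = 'movie'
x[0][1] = 'permission'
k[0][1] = 'maintenance'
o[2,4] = 'possession'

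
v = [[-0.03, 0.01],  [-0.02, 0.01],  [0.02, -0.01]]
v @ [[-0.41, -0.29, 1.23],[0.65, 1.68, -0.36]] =[[0.02, 0.03, -0.04],  [0.01, 0.02, -0.03],  [-0.01, -0.02, 0.03]]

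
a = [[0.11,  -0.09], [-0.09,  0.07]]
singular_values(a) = [0.18, 0.0]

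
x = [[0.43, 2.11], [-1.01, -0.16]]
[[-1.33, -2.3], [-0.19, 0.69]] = x @ [[0.30, -0.53], [-0.69, -0.98]]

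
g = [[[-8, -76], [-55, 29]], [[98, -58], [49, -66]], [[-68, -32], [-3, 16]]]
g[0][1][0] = -55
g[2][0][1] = -32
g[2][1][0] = -3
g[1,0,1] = -58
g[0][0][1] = -76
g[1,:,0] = [98, 49]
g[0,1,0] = -55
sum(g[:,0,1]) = -166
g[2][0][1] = -32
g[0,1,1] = 29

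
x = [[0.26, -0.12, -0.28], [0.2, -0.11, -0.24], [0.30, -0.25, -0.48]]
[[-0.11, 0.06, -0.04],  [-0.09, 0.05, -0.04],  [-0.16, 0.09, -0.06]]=x @ [[-0.23, 0.08, -0.07], [0.32, 0.10, -0.02], [0.03, -0.18, 0.1]]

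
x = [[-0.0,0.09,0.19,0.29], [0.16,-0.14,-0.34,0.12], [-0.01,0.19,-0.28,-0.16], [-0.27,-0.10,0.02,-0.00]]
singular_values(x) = [0.52, 0.37, 0.28, 0.2]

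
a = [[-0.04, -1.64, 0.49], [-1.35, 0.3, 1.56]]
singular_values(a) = [2.1, 1.69]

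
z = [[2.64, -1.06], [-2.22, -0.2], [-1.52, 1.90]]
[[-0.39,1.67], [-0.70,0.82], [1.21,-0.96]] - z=[[-3.03, 2.73], [1.52, 1.02], [2.73, -2.86]]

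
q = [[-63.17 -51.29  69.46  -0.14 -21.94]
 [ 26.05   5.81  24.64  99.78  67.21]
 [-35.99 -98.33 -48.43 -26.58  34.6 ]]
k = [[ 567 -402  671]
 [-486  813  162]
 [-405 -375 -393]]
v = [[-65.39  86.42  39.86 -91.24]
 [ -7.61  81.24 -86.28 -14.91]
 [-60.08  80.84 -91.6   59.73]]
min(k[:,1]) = -402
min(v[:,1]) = 80.84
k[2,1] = -375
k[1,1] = 813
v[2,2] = -91.6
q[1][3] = 99.78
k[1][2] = 162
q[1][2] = 24.64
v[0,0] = -65.39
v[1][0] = -7.61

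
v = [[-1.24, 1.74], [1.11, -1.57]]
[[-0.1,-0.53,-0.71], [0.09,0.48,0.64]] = v@[[0.04,0.22,0.29],[-0.03,-0.15,-0.20]]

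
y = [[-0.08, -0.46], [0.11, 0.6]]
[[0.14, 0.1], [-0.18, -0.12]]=y @ [[-0.02, 0.8], [-0.29, -0.35]]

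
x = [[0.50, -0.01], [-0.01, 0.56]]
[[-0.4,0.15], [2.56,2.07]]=x@ [[-0.71, 0.37], [4.56, 3.7]]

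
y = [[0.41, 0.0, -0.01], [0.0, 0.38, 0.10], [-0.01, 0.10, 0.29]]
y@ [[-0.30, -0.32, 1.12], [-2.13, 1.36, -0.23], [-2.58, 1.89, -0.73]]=[[-0.10, -0.15, 0.47], [-1.07, 0.71, -0.16], [-0.96, 0.69, -0.25]]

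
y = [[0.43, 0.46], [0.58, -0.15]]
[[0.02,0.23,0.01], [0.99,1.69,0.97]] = y@[[1.38, 2.45, 1.35], [-1.24, -1.79, -1.25]]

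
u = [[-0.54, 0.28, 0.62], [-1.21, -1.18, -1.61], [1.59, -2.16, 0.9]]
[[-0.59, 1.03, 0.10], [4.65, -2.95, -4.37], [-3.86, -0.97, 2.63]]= u@[[-1.20,-0.05,1.50], [0.06,0.91,0.42], [-2.03,1.2,1.28]]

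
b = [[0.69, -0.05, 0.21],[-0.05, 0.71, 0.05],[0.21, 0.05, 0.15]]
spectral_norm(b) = 0.78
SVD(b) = [[-0.86,-0.4,-0.33], [0.45,-0.89,-0.1], [-0.25,-0.23,0.94]] @ diag([0.7776490829739978, 0.7007378006919777, 0.07161311633402453]) @ [[-0.86, 0.45, -0.25],[-0.4, -0.89, -0.23],[-0.33, -0.10, 0.94]]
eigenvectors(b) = [[0.33,0.86,0.4], [0.10,-0.45,0.89], [-0.94,0.25,0.23]]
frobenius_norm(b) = 1.05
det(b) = 0.04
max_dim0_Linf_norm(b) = 0.71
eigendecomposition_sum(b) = [[0.01, 0.00, -0.02], [0.00, 0.0, -0.01], [-0.02, -0.01, 0.06]] + [[0.57, -0.30, 0.17], [-0.3, 0.16, -0.09], [0.17, -0.09, 0.05]] + [[0.11, 0.25, 0.06], [0.25, 0.55, 0.14], [0.06, 0.14, 0.04]]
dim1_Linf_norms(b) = [0.69, 0.71, 0.21]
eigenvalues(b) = [0.07, 0.78, 0.7]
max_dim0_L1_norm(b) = 0.95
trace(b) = 1.55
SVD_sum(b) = [[0.57, -0.3, 0.17], [-0.3, 0.16, -0.09], [0.17, -0.09, 0.05]] + [[0.11, 0.25, 0.06], [0.25, 0.55, 0.14], [0.06, 0.14, 0.04]] + [[0.01, 0.00, -0.02], [0.00, 0.0, -0.01], [-0.02, -0.01, 0.06]]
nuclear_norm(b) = 1.55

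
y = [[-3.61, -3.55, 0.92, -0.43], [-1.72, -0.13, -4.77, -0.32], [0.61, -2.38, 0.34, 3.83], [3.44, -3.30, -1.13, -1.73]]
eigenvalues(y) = [(5.35+0j), (-5.37+0j), (-2.56+3.74j), (-2.56-3.74j)]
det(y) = -589.70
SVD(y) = [[0.81, -0.37, 0.16, 0.44], [0.06, -0.62, -0.69, -0.38], [0.52, 0.3, 0.2, -0.78], [0.28, 0.63, -0.68, 0.25]] @ diag([5.445327773472588, 5.3394547572718185, 5.176959063350797, 3.9177318936963386]) @ [[-0.32, -0.92, 0.06, 0.21], [0.89, -0.26, 0.38, 0.07], [-0.31, 0.25, 0.82, 0.41], [-0.14, -0.12, 0.42, -0.89]]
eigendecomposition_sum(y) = [[0.48+0.00j, -1.06-0.00j, (0.97-0j), (0.55+0j)], [-1.03+0.00j, (2.27+0j), (-2.09+0j), -1.17+0.00j], [0.97+0.00j, -2.15-0.00j, 1.97-0.00j, 1.10+0.00j], [0.56+0.00j, (-1.23-0j), (1.13-0j), 0.63+0.00j]] + [[-3.29+0.00j, -2.34+0.00j, -1.27+0.00j, 0.75-0.00j], [-2.03+0.00j, (-1.44+0j), (-0.79+0j), 0.46-0.00j], [(-1.11+0j), -0.79+0.00j, -0.43+0.00j, 0.25-0.00j], [0.92-0.00j, (0.65-0j), 0.36-0.00j, (-0.21+0j)]] + [[(-0.4+0.54j), -0.08-0.70j, 0.61-0.73j, (-0.86-0.49j)],[0.67-0.05j, -0.48+0.51j, -0.95+0.02j, 0.19+0.97j],[0.38-0.81j, 0.28+0.89j, -0.60+1.10j, (1.24+0.41j)],[(0.98+0.86j), (-1.36+0.03j), -1.31-1.29j, -1.08+1.58j]] + [[(-0.4-0.54j), -0.08+0.70j, (0.61+0.73j), (-0.86+0.49j)], [0.67+0.05j, -0.48-0.51j, (-0.95-0.02j), (0.19-0.97j)], [(0.38+0.81j), (0.28-0.89j), -0.60-1.10j, 1.24-0.41j], [(0.98-0.86j), (-1.36-0.03j), -1.31+1.29j, -1.08-1.58j]]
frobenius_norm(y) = 10.02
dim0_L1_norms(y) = [9.38, 9.36, 7.16, 6.31]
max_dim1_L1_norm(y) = 9.6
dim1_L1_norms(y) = [8.51, 6.94, 7.16, 9.6]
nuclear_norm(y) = 19.88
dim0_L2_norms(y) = [5.31, 5.4, 5.0, 4.24]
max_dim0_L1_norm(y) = 9.38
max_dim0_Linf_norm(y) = 4.77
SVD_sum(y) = [[-1.39, -4.05, 0.27, 0.91], [-0.1, -0.28, 0.02, 0.06], [-0.89, -2.61, 0.17, 0.59], [-0.48, -1.41, 0.09, 0.32]] + [[-1.73,0.51,-0.74,-0.15], [-2.93,0.86,-1.24,-0.25], [1.40,-0.41,0.59,0.12], [2.97,-0.88,1.26,0.25]] + [[-0.25, 0.20, 0.66, 0.33], [1.1, -0.89, -2.92, -1.45], [-0.33, 0.27, 0.87, 0.43], [1.09, -0.89, -2.90, -1.44]] + [[-0.24, -0.21, 0.73, -1.53], [0.21, 0.18, -0.63, 1.31], [0.43, 0.38, -1.29, 2.69], [-0.14, -0.12, 0.41, -0.86]]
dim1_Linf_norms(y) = [3.61, 4.77, 3.83, 3.44]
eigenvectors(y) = [[-0.30+0.00j, -0.80+0.00j, -0.03-0.36j, -0.03+0.36j],[(0.64+0j), (-0.49+0j), -0.25+0.26j, (-0.25-0.26j)],[(-0.61+0j), (-0.27+0j), (0.13+0.46j), (0.13-0.46j)],[-0.35+0.00j, 0.22+0.00j, (-0.71+0j), (-0.71-0j)]]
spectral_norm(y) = 5.45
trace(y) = -5.13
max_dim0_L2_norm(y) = 5.4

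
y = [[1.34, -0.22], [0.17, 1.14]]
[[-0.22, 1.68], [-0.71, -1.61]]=y @ [[-0.26, 1.0], [-0.58, -1.56]]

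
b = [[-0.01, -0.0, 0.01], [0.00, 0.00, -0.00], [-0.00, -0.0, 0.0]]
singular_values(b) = [0.01, 0.0, 0.0]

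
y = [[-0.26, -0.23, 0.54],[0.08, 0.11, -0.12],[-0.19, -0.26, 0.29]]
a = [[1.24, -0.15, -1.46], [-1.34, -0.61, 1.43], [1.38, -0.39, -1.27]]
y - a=[[-1.5,-0.08,2.00], [1.42,0.72,-1.55], [-1.57,0.13,1.56]]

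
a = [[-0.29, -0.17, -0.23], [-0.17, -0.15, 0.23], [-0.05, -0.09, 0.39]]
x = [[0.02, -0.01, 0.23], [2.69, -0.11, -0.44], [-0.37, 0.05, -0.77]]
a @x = [[-0.38,0.01,0.19], [-0.49,0.03,-0.15], [-0.39,0.03,-0.27]]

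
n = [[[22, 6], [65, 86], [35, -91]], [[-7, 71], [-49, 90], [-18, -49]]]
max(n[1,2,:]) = -18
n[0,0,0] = 22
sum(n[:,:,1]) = 113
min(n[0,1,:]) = 65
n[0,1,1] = 86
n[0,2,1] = -91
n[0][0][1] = 6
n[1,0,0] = -7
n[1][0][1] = 71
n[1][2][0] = -18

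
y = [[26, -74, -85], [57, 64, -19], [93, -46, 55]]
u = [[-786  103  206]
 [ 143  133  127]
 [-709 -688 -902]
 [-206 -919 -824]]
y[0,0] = 26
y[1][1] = 64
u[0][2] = 206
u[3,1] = -919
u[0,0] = -786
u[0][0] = -786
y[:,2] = [-85, -19, 55]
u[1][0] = 143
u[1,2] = 127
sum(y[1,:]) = 102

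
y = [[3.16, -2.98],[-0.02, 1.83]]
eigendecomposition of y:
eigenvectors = [[1.00, 0.91], [-0.01, 0.42]]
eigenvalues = [3.2, 1.79]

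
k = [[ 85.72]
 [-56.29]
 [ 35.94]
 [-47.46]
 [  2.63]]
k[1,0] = -56.29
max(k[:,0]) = 85.72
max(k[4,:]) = 2.63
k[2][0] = 35.94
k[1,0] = -56.29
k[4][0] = 2.63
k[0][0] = 85.72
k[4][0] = 2.63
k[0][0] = 85.72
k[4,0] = 2.63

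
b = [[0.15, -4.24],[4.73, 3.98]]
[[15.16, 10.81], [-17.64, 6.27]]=b @ [[-0.7, 3.37], [-3.60, -2.43]]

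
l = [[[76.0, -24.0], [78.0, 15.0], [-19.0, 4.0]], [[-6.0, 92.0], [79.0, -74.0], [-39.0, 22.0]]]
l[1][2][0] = -39.0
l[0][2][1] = 4.0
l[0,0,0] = 76.0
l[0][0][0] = 76.0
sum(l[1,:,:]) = 74.0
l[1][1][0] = 79.0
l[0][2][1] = 4.0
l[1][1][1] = -74.0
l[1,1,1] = -74.0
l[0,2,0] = -19.0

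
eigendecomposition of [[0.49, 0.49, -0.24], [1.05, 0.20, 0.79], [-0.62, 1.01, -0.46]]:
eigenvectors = [[-0.25, 0.49, -0.48], [0.56, 0.81, 0.41], [-0.79, 0.32, 0.77]]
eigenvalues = [-1.38, 1.15, 0.46]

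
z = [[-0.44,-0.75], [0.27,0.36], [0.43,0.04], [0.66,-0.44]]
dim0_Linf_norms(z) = [0.66, 0.75]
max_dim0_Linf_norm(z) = 0.75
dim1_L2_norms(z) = [0.87, 0.45, 0.43, 0.79]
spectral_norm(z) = 1.02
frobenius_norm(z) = 1.33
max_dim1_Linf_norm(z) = 0.75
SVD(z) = [[-0.82, 0.26], [0.44, -0.07], [0.33, 0.32], [0.15, 0.91]] @ diag([1.0203676166225242, 0.8562417456233196]) @ [[0.71, 0.71],  [0.71, -0.71]]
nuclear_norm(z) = 1.88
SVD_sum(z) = [[-0.59, -0.6], [0.31, 0.32], [0.23, 0.24], [0.11, 0.11]] + [[0.15, -0.15], [-0.04, 0.04], [0.20, -0.2], [0.55, -0.55]]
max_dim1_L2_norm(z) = 0.87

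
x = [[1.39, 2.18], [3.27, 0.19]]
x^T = [[1.39, 3.27], [2.18, 0.19]]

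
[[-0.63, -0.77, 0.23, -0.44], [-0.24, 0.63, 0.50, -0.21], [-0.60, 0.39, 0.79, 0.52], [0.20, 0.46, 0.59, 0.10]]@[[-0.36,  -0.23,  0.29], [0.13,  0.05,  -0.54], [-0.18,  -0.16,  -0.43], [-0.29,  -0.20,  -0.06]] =[[0.21,  0.16,  0.16], [0.14,  0.05,  -0.61], [-0.03,  -0.07,  -0.76], [-0.15,  -0.14,  -0.45]]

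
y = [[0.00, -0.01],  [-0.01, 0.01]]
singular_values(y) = [0.02, 0.01]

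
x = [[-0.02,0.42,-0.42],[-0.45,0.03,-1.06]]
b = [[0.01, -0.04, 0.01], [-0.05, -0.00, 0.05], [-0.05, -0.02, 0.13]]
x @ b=[[-0.0, 0.01, -0.03],[0.05, 0.04, -0.14]]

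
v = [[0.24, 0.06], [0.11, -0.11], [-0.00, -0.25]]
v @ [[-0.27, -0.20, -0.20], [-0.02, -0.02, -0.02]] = [[-0.07, -0.05, -0.05],[-0.03, -0.02, -0.02],[0.00, 0.0, 0.00]]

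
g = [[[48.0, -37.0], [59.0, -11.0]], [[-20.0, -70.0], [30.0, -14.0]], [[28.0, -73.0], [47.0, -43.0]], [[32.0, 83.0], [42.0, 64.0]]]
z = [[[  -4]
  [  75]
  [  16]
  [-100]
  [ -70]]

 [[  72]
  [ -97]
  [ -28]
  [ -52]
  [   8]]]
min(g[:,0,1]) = -73.0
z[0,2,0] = 16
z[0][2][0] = 16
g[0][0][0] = 48.0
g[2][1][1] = -43.0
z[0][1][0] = 75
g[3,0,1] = 83.0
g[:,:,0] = [[48.0, 59.0], [-20.0, 30.0], [28.0, 47.0], [32.0, 42.0]]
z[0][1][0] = 75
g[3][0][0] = 32.0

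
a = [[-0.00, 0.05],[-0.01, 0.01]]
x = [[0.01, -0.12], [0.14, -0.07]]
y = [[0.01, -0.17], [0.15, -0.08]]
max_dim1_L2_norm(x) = 0.16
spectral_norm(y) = 0.21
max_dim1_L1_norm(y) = 0.23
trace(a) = 0.01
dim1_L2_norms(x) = [0.12, 0.16]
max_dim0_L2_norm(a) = 0.05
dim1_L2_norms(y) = [0.17, 0.17]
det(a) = 0.00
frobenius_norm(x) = 0.20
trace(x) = -0.06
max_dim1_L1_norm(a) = 0.05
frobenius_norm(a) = 0.05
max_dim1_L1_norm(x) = 0.21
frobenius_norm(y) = 0.24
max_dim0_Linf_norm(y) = 0.17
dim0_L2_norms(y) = [0.15, 0.19]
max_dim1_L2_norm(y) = 0.17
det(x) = 0.02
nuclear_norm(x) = 0.27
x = y + a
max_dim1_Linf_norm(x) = 0.14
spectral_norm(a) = 0.05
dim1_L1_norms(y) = [0.18, 0.23]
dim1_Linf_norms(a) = [0.05, 0.01]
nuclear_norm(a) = 0.06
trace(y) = -0.07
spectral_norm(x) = 0.17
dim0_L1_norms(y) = [0.16, 0.25]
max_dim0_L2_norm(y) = 0.19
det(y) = 0.02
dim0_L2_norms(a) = [0.01, 0.05]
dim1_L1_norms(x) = [0.13, 0.21]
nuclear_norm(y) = 0.33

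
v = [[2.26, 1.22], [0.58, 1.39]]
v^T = [[2.26, 0.58],[1.22, 1.39]]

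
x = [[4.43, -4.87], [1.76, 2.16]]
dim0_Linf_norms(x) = [4.43, 4.87]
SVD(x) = [[-1.00,0.08], [0.08,1.0]] @ diag([6.599159549473415, 2.748834887837724]) @ [[-0.65, 0.76],[0.76, 0.65]]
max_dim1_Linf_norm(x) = 4.87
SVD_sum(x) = [[4.27,-5.01], [-0.32,0.38]] + [[0.16, 0.14], [2.08, 1.78]]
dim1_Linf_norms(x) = [4.87, 2.16]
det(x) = 18.14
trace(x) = 6.59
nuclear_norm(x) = 9.35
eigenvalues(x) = [(3.3+2.7j), (3.3-2.7j)]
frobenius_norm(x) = 7.15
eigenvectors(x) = [[0.86+0.00j, 0.86-0.00j], [0.20-0.47j, (0.2+0.47j)]]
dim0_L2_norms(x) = [4.77, 5.33]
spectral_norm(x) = 6.60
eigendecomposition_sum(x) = [[(2.22+0.66j), -2.43+2.97j], [(0.88-1.07j), 1.08+2.04j]] + [[(2.22-0.66j), -2.43-2.97j], [(0.88+1.07j), 1.08-2.04j]]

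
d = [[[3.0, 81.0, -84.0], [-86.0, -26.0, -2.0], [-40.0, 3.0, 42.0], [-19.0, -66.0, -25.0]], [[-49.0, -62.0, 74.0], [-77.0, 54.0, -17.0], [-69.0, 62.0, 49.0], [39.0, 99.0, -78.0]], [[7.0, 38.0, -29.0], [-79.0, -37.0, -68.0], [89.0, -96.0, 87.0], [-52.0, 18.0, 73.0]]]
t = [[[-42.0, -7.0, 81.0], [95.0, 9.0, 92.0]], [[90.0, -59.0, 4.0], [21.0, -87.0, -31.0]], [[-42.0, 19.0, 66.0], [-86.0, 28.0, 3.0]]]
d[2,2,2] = 87.0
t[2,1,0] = -86.0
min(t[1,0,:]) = -59.0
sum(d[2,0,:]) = 16.0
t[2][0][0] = -42.0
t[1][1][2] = -31.0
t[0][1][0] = 95.0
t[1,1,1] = -87.0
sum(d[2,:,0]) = -35.0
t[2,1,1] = 28.0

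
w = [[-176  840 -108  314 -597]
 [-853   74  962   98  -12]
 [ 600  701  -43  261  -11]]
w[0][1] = 840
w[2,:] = [600, 701, -43, 261, -11]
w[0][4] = -597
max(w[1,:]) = 962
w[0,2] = -108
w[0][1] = 840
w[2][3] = 261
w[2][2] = -43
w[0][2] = -108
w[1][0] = -853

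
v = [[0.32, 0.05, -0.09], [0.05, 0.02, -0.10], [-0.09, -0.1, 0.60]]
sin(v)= [[0.31, 0.05, -0.08], [0.05, 0.02, -0.09], [-0.08, -0.09, 0.56]]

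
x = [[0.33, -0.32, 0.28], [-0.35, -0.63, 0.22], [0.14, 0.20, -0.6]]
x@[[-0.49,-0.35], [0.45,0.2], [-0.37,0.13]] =[[-0.41, -0.14], [-0.19, 0.03], [0.24, -0.09]]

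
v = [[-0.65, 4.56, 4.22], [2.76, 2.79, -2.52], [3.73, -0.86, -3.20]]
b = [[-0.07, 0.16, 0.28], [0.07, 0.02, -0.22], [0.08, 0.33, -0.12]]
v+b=[[-0.72,  4.72,  4.5], [2.83,  2.81,  -2.74], [3.81,  -0.53,  -3.32]]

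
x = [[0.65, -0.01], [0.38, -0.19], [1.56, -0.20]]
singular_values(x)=[1.75, 0.16]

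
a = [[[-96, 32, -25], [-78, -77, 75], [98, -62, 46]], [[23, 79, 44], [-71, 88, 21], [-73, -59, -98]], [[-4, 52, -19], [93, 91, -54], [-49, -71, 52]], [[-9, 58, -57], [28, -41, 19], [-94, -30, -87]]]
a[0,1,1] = -77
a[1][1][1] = 88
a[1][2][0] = -73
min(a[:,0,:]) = -96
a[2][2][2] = 52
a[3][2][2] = -87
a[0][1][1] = -77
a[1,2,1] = -59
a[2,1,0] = 93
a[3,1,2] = 19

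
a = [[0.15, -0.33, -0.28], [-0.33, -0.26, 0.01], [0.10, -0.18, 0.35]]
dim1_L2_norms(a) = [0.46, 0.42, 0.41]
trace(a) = 0.24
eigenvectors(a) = [[0.52+0.00j, 0.69+0.00j, (0.69-0j)], [0.85+0.00j, (-0.34+0.1j), (-0.34-0.1j)], [0.12+0.00j, -0.09-0.63j, -0.09+0.63j]]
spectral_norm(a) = 0.48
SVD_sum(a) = [[-0.04, -0.32, -0.26],[-0.02, -0.17, -0.14],[0.01, 0.07, 0.06]] + [[0.03, 0.05, -0.06], [-0.11, -0.16, 0.21], [-0.12, -0.18, 0.23]] + [[0.15, -0.05, 0.04], [-0.20, 0.07, -0.06], [0.22, -0.07, 0.06]]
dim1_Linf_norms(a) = [0.33, 0.33, 0.35]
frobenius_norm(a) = 0.74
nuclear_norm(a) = 1.28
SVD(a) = [[-0.87, -0.19, -0.46], [-0.46, 0.65, 0.6], [0.18, 0.73, -0.65]] @ diag([0.48232997024204644, 0.4316671071921537, 0.3637599598288196]) @ [[0.08, 0.77, 0.63], [-0.39, -0.55, 0.73], [-0.92, 0.31, -0.26]]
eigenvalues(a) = [(-0.46+0j), (0.35+0.21j), (0.35-0.21j)]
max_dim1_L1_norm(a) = 0.76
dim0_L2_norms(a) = [0.38, 0.46, 0.45]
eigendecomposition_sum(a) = [[-0.11+0.00j, (-0.21+0j), (-0.03+0j)], [(-0.18+0j), -0.34+0.00j, (-0.06+0j)], [-0.03+0.00j, (-0.05+0j), -0.01+0.00j]] + [[0.13+0.09j, (-0.06-0.08j), -0.12+0.18j],[-0.08-0.02j, 0.04+0.03j, 0.03-0.11j],[(0.06-0.13j), (-0.06+0.07j), 0.18+0.09j]] + [[0.13-0.09j, (-0.06+0.08j), (-0.12-0.18j)], [-0.08+0.02j, 0.04-0.03j, (0.03+0.11j)], [0.06+0.13j, (-0.06-0.07j), 0.18-0.09j]]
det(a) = -0.08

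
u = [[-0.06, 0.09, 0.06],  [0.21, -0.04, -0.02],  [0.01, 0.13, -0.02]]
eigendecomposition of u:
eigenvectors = [[(0.51+0j),(0.25-0.18j),(0.25+0.18j)], [(0.61+0j),-0.57+0.22j,(-0.57-0.22j)], [0.61+0.00j,0.73+0.00j,(0.73-0j)]]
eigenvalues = [(0.12+0j), (-0.12+0.04j), (-0.12-0.04j)]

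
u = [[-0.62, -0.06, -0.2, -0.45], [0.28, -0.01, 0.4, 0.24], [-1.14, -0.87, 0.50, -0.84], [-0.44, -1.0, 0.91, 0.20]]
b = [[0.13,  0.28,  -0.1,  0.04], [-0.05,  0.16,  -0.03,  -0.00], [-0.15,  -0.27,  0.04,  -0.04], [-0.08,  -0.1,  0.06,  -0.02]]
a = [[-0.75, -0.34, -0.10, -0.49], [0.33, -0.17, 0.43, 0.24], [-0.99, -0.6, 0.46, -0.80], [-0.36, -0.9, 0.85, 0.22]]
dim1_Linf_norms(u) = [0.62, 0.4, 1.14, 1.0]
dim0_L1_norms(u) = [2.48, 1.94, 2.01, 1.73]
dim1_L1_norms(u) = [1.33, 0.93, 3.35, 2.55]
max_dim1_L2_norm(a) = 1.48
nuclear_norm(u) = 3.68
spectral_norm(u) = 2.11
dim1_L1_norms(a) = [1.68, 1.17, 2.85, 2.33]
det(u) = -0.07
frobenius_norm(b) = 0.50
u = a + b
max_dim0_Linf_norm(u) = 1.14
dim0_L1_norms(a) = [2.43, 2.01, 1.84, 1.75]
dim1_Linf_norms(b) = [0.28, 0.16, 0.27, 0.1]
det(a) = 0.04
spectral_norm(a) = 1.92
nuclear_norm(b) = 0.66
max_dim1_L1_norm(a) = 2.85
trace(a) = -0.24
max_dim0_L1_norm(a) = 2.43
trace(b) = 0.31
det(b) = -0.00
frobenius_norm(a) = 2.28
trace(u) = 0.07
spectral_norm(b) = 0.49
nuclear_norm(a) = 3.48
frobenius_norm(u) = 2.45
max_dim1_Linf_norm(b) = 0.28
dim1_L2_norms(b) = [0.33, 0.17, 0.31, 0.14]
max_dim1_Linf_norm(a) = 0.99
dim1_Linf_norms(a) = [0.75, 0.43, 0.99, 0.9]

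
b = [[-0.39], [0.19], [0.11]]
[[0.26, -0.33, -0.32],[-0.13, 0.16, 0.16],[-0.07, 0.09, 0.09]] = b @ [[-0.67,0.84,0.82]]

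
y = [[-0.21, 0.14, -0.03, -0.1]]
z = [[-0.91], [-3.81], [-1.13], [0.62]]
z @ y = [[0.19, -0.13, 0.03, 0.09], [0.80, -0.53, 0.11, 0.38], [0.24, -0.16, 0.03, 0.11], [-0.13, 0.09, -0.02, -0.06]]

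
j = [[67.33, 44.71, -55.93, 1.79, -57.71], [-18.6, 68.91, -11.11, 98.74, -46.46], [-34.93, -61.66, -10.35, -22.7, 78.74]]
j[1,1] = 68.91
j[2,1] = -61.66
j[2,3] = -22.7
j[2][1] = -61.66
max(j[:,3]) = 98.74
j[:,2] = [-55.93, -11.11, -10.35]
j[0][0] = 67.33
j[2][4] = 78.74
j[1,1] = 68.91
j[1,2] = -11.11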